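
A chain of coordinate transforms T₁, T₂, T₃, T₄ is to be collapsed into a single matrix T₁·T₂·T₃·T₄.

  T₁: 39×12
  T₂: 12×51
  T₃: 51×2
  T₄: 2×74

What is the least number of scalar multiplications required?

7932

Adjacent pairs: T₁T₂ = 39·12·51 = 23868; T₂T₃ = 12·51·2 = 1224; T₃T₄ = 51·2·74 = 7548.
Length 3: T₁..T₃: k=1: 0+1224+39·12·2=2160; k=2: 23868+0+39·51·2=27846 → min 2160 | T₂..T₄: k=2: 0+7548+12·51·74=52836; k=3: 1224+0+12·2·74=3000 → min 3000.
Length 4: T₁..T₄: k=1: 0+3000+39·12·74=37632; k=2: 23868+7548+39·51·74=178602; k=3: 2160+0+39·2·74=7932 → min 7932.
Optimal order: ((T₁·(T₂·T₃))·T₄) with cost 7932.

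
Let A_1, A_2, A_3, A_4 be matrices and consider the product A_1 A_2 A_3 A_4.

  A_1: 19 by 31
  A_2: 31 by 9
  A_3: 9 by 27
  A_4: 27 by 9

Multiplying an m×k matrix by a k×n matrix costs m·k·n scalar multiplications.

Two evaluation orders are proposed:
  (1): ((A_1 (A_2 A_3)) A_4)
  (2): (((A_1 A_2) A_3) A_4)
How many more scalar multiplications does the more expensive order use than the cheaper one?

13518

Order (1) = ((A_1 (A_2 A_3)) A_4): (A_2 A_3): 31×9 by 9×27 → 31×27, cost 31·9·27 = 7533; (A_1 (A_2 A_3)): 19×31 by 31×27 → 19×27, cost 19·31·27 = 15903; cumulative 23436; ((A_1 (A_2 A_3)) A_4): 19×27 by 27×9 → 19×9, cost 19·27·9 = 4617; cumulative 28053. Total 28053.
Order (2) = (((A_1 A_2) A_3) A_4): (A_1 A_2): 19×31 by 31×9 → 19×9, cost 19·31·9 = 5301; ((A_1 A_2) A_3): 19×9 by 9×27 → 19×27, cost 19·9·27 = 4617; cumulative 9918; (((A_1 A_2) A_3) A_4): 19×27 by 27×9 → 19×9, cost 19·27·9 = 4617; cumulative 14535. Total 14535.
Difference: |28053 − 14535| = 13518.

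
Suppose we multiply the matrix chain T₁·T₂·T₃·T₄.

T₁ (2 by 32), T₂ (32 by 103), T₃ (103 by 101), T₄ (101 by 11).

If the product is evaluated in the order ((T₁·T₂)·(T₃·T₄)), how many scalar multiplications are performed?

123291

(T₁·T₂): 2×32 by 32×103 → 2×103, cost 2·32·103 = 6592
(T₃·T₄): 103×101 by 101×11 → 103×11, cost 103·101·11 = 114433
((T₁·T₂)·(T₃·T₄)): 2×103 by 103×11 → 2×11, cost 2·103·11 = 2266; cumulative 123291
Total: 123291 scalar multiplications.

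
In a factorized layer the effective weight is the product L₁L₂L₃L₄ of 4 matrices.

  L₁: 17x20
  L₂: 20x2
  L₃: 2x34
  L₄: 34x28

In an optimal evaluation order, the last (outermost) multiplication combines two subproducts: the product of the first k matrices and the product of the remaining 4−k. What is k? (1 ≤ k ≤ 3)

Adjacent pairs: L₁L₂ = 17·20·2 = 680; L₂L₃ = 20·2·34 = 1360; L₃L₄ = 2·34·28 = 1904.
Length 3: L₁..L₃: k=1: 0+1360+17·20·34=12920; k=2: 680+0+17·2·34=1836 → min 1836 | L₂..L₄: k=2: 0+1904+20·2·28=3024; k=3: 1360+0+20·34·28=20400 → min 3024.
Top-level splits: k=1: (L₁..L₁)·(L₂..L₄) → 0+3024+17·20·28 = 12544; k=2: (L₁..L₂)·(L₃..L₄) → 680+1904+17·2·28 = 3536; k=3: (L₁..L₃)·(L₄..L₄) → 1836+0+17·34·28 = 18020.
Best split is after L₂, i.e. k = 2.

2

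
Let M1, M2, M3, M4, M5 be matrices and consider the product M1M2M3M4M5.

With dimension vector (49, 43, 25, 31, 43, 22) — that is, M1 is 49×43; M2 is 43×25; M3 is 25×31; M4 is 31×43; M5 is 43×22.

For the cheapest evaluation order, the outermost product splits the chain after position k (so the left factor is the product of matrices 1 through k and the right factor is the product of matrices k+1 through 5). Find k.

Adjacent pairs: M1M2 = 49·43·25 = 52675; M2M3 = 43·25·31 = 33325; M3M4 = 25·31·43 = 33325; M4M5 = 31·43·22 = 29326.
Length 3: M1..M3: k=1: 0+33325+49·43·31=98642; k=2: 52675+0+49·25·31=90650 → min 90650 | M2..M4: k=2: 0+33325+43·25·43=79550; k=3: 33325+0+43·31·43=90644 → min 79550 | M3..M5: k=3: 0+29326+25·31·22=46376; k=4: 33325+0+25·43·22=56975 → min 46376.
Length 4: M1..M4: k=1: 0+79550+49·43·43=170151; k=2: 52675+33325+49·25·43=138675; k=3: 90650+0+49·31·43=155967 → min 138675 | M2..M5: k=2: 0+46376+43·25·22=70026; k=3: 33325+29326+43·31·22=91977; k=4: 79550+0+43·43·22=120228 → min 70026.
Top-level splits: k=1: (M1..M1)·(M2..M5) → 0+70026+49·43·22 = 116380; k=2: (M1..M2)·(M3..M5) → 52675+46376+49·25·22 = 126001; k=3: (M1..M3)·(M4..M5) → 90650+29326+49·31·22 = 153394; k=4: (M1..M4)·(M5..M5) → 138675+0+49·43·22 = 185029.
Best split is after M1, i.e. k = 1.

1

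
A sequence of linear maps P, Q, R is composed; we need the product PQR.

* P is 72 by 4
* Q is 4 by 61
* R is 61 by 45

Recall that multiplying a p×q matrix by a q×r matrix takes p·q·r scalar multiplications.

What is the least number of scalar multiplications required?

23940

Order (P(QR)): (QR): 4×61 by 61×45 → 4×45, cost 4·61·45 = 10980; (P(QR)): 72×4 by 4×45 → 72×45, cost 72·4·45 = 12960; cumulative 23940. Total 23940.
Order ((PQ)R): (PQ): 72×4 by 4×61 → 72×61, cost 72·4·61 = 17568; ((PQ)R): 72×61 by 61×45 → 72×45, cost 72·61·45 = 197640; cumulative 215208. Total 215208.
Minimum: 23940.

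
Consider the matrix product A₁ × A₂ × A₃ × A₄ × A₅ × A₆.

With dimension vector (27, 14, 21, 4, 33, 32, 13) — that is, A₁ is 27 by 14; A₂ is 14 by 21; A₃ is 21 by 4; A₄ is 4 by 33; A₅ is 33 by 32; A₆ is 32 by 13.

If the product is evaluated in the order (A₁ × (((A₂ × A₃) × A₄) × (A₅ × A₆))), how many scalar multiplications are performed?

27672

(A₂ × A₃): 14×21 by 21×4 → 14×4, cost 14·21·4 = 1176
((A₂ × A₃) × A₄): 14×4 by 4×33 → 14×33, cost 14·4·33 = 1848; cumulative 3024
(A₅ × A₆): 33×32 by 32×13 → 33×13, cost 33·32·13 = 13728
(((A₂ × A₃) × A₄) × (A₅ × A₆)): 14×33 by 33×13 → 14×13, cost 14·33·13 = 6006; cumulative 22758
(A₁ × (((A₂ × A₃) × A₄) × (A₅ × A₆))): 27×14 by 14×13 → 27×13, cost 27·14·13 = 4914; cumulative 27672
Total: 27672 scalar multiplications.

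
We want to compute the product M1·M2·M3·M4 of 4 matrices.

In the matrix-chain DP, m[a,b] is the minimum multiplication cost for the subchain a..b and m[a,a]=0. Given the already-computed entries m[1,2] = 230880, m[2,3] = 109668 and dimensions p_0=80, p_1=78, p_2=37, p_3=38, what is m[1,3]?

m[1,3] = min over k∈[1,2] of m[1,k]+m[k+1,3]+p_{0}·p_k·p_{3}.
k=1: 0 + 109668 + 80·78·38 = 346788; k=2: 230880 + 0 + 80·37·38 = 343360.
Minimum: 343360 at k=2.

343360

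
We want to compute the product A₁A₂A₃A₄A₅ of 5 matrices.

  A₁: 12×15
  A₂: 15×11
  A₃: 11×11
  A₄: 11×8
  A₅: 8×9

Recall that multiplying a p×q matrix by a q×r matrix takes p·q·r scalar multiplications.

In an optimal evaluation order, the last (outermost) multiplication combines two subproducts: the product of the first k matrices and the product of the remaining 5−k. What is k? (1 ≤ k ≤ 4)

Adjacent pairs: A₁A₂ = 12·15·11 = 1980; A₂A₃ = 15·11·11 = 1815; A₃A₄ = 11·11·8 = 968; A₄A₅ = 11·8·9 = 792.
Length 3: A₁..A₃: k=1: 0+1815+12·15·11=3795; k=2: 1980+0+12·11·11=3432 → min 3432 | A₂..A₄: k=2: 0+968+15·11·8=2288; k=3: 1815+0+15·11·8=3135 → min 2288 | A₃..A₅: k=3: 0+792+11·11·9=1881; k=4: 968+0+11·8·9=1760 → min 1760.
Length 4: A₁..A₄: k=1: 0+2288+12·15·8=3728; k=2: 1980+968+12·11·8=4004; k=3: 3432+0+12·11·8=4488 → min 3728 | A₂..A₅: k=2: 0+1760+15·11·9=3245; k=3: 1815+792+15·11·9=4092; k=4: 2288+0+15·8·9=3368 → min 3245.
Top-level splits: k=1: (A₁..A₁)·(A₂..A₅) → 0+3245+12·15·9 = 4865; k=2: (A₁..A₂)·(A₃..A₅) → 1980+1760+12·11·9 = 4928; k=3: (A₁..A₃)·(A₄..A₅) → 3432+792+12·11·9 = 5412; k=4: (A₁..A₄)·(A₅..A₅) → 3728+0+12·8·9 = 4592.
Best split is after A₄, i.e. k = 4.

4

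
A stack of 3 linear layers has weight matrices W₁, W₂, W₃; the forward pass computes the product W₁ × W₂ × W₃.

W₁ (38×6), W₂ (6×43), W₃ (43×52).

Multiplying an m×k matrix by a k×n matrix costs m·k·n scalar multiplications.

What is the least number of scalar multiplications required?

Order (W₁ × (W₂ × W₃)): (W₂ × W₃): 6×43 by 43×52 → 6×52, cost 6·43·52 = 13416; (W₁ × (W₂ × W₃)): 38×6 by 6×52 → 38×52, cost 38·6·52 = 11856; cumulative 25272. Total 25272.
Order ((W₁ × W₂) × W₃): (W₁ × W₂): 38×6 by 6×43 → 38×43, cost 38·6·43 = 9804; ((W₁ × W₂) × W₃): 38×43 by 43×52 → 38×52, cost 38·43·52 = 84968; cumulative 94772. Total 94772.
Minimum: 25272.

25272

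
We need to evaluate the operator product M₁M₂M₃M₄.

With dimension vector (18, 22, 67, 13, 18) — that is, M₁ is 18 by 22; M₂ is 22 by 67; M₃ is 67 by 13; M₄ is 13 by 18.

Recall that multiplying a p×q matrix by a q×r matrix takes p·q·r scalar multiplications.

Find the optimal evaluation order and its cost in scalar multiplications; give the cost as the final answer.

28522

Adjacent pairs: M₁M₂ = 18·22·67 = 26532; M₂M₃ = 22·67·13 = 19162; M₃M₄ = 67·13·18 = 15678.
Length 3: M₁..M₃: k=1: 0+19162+18·22·13=24310; k=2: 26532+0+18·67·13=42210 → min 24310 | M₂..M₄: k=2: 0+15678+22·67·18=42210; k=3: 19162+0+22·13·18=24310 → min 24310.
Length 4: M₁..M₄: k=1: 0+24310+18·22·18=31438; k=2: 26532+15678+18·67·18=63918; k=3: 24310+0+18·13·18=28522 → min 28522.
Optimal parenthesization: ((M₁(M₂M₃))M₄) with cost 28522.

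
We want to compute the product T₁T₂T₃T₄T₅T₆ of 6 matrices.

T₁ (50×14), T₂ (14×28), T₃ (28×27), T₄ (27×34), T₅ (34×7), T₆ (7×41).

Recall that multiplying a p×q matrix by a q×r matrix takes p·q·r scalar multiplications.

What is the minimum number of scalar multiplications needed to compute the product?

Adjacent pairs: T₁T₂ = 50·14·28 = 19600; T₂T₃ = 14·28·27 = 10584; T₃T₄ = 28·27·34 = 25704; T₄T₅ = 27·34·7 = 6426; T₅T₆ = 34·7·41 = 9758.
Length 3: T₁..T₃: k=1: 0+10584+50·14·27=29484; k=2: 19600+0+50·28·27=57400 → min 29484 | T₂..T₄: k=2: 0+25704+14·28·34=39032; k=3: 10584+0+14·27·34=23436 → min 23436 | T₃..T₅: k=3: 0+6426+28·27·7=11718; k=4: 25704+0+28·34·7=32368 → min 11718 | T₄..T₆: k=4: 0+9758+27·34·41=47396; k=5: 6426+0+27·7·41=14175 → min 14175.
Length 4: T₁..T₄: k=1: 0+23436+50·14·34=47236; k=2: 19600+25704+50·28·34=92904; k=3: 29484+0+50·27·34=75384 → min 47236 | T₂..T₅: k=2: 0+11718+14·28·7=14462; k=3: 10584+6426+14·27·7=19656; k=4: 23436+0+14·34·7=26768 → min 14462 | T₃..T₆: k=3: 0+14175+28·27·41=45171; k=4: 25704+9758+28·34·41=74494; k=5: 11718+0+28·7·41=19754 → min 19754.
Length 5: T₁..T₅: k=1: 0+14462+50·14·7=19362; k=2: 19600+11718+50·28·7=41118; k=3: 29484+6426+50·27·7=45360; k=4: 47236+0+50·34·7=59136 → min 19362 | T₂..T₆: k=2: 0+19754+14·28·41=35826; k=3: 10584+14175+14·27·41=40257; k=4: 23436+9758+14·34·41=52710; k=5: 14462+0+14·7·41=18480 → min 18480.
Length 6: T₁..T₆: k=1: 0+18480+50·14·41=47180; k=2: 19600+19754+50·28·41=96754; k=3: 29484+14175+50·27·41=99009; k=4: 47236+9758+50·34·41=126694; k=5: 19362+0+50·7·41=33712 → min 33712.
Optimal order: ((T₁(T₂(T₃(T₄T₅))))T₆) with cost 33712.

33712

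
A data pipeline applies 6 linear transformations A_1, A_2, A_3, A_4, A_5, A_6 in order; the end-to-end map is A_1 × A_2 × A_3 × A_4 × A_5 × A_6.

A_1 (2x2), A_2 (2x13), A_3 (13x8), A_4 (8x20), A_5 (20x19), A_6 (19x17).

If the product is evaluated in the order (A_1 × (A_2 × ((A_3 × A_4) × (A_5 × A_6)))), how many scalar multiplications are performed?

(A_3 × A_4): 13×8 by 8×20 → 13×20, cost 13·8·20 = 2080
(A_5 × A_6): 20×19 by 19×17 → 20×17, cost 20·19·17 = 6460
((A_3 × A_4) × (A_5 × A_6)): 13×20 by 20×17 → 13×17, cost 13·20·17 = 4420; cumulative 12960
(A_2 × ((A_3 × A_4) × (A_5 × A_6))): 2×13 by 13×17 → 2×17, cost 2·13·17 = 442; cumulative 13402
(A_1 × (A_2 × ((A_3 × A_4) × (A_5 × A_6)))): 2×2 by 2×17 → 2×17, cost 2·2·17 = 68; cumulative 13470
Total: 13470 scalar multiplications.

13470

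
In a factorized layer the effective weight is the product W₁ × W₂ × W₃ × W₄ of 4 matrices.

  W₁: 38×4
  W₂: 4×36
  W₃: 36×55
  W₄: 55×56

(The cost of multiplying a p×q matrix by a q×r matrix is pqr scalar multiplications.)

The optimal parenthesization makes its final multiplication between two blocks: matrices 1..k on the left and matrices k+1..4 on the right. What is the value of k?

Adjacent pairs: W₁W₂ = 38·4·36 = 5472; W₂W₃ = 4·36·55 = 7920; W₃W₄ = 36·55·56 = 110880.
Length 3: W₁..W₃: k=1: 0+7920+38·4·55=16280; k=2: 5472+0+38·36·55=80712 → min 16280 | W₂..W₄: k=2: 0+110880+4·36·56=118944; k=3: 7920+0+4·55·56=20240 → min 20240.
Top-level splits: k=1: (W₁..W₁)·(W₂..W₄) → 0+20240+38·4·56 = 28752; k=2: (W₁..W₂)·(W₃..W₄) → 5472+110880+38·36·56 = 192960; k=3: (W₁..W₃)·(W₄..W₄) → 16280+0+38·55·56 = 133320.
Best split is after W₁, i.e. k = 1.

1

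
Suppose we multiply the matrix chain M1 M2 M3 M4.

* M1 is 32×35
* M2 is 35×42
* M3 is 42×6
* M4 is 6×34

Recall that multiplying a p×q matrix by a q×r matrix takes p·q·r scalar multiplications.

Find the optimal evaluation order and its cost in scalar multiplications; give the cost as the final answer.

Adjacent pairs: M1M2 = 32·35·42 = 47040; M2M3 = 35·42·6 = 8820; M3M4 = 42·6·34 = 8568.
Length 3: M1..M3: k=1: 0+8820+32·35·6=15540; k=2: 47040+0+32·42·6=55104 → min 15540 | M2..M4: k=2: 0+8568+35·42·34=58548; k=3: 8820+0+35·6·34=15960 → min 15960.
Length 4: M1..M4: k=1: 0+15960+32·35·34=54040; k=2: 47040+8568+32·42·34=101304; k=3: 15540+0+32·6·34=22068 → min 22068.
Optimal parenthesization: ((M1 (M2 M3)) M4) with cost 22068.

22068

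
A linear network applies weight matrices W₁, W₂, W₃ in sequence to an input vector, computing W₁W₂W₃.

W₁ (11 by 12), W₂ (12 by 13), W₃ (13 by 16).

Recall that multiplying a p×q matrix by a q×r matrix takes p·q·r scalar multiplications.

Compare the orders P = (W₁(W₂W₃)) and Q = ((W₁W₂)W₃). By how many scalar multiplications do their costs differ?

604

Order P = (W₁(W₂W₃)): (W₂W₃): 12×13 by 13×16 → 12×16, cost 12·13·16 = 2496; (W₁(W₂W₃)): 11×12 by 12×16 → 11×16, cost 11·12·16 = 2112; cumulative 4608. Total 4608.
Order Q = ((W₁W₂)W₃): (W₁W₂): 11×12 by 12×13 → 11×13, cost 11·12·13 = 1716; ((W₁W₂)W₃): 11×13 by 13×16 → 11×16, cost 11·13·16 = 2288; cumulative 4004. Total 4004.
Difference: |4608 − 4004| = 604.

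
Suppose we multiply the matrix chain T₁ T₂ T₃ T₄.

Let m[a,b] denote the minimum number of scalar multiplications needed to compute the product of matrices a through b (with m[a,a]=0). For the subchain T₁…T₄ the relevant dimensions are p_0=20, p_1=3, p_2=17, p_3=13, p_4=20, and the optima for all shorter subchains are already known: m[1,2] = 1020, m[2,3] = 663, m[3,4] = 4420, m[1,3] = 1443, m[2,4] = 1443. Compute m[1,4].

m[1,4] = min over k∈[1,3] of m[1,k]+m[k+1,4]+p_{0}·p_k·p_{4}.
k=1: 0 + 1443 + 20·3·20 = 2643; k=2: 1020 + 4420 + 20·17·20 = 12240; k=3: 1443 + 0 + 20·13·20 = 6643.
Minimum: 2643 at k=1.

2643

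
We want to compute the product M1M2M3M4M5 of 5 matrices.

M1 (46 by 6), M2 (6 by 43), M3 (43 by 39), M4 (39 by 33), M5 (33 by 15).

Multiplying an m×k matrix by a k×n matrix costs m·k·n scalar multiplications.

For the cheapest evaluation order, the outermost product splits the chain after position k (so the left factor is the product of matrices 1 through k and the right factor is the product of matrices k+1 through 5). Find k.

Adjacent pairs: M1M2 = 46·6·43 = 11868; M2M3 = 6·43·39 = 10062; M3M4 = 43·39·33 = 55341; M4M5 = 39·33·15 = 19305.
Length 3: M1..M3: k=1: 0+10062+46·6·39=20826; k=2: 11868+0+46·43·39=89010 → min 20826 | M2..M4: k=2: 0+55341+6·43·33=63855; k=3: 10062+0+6·39·33=17784 → min 17784 | M3..M5: k=3: 0+19305+43·39·15=44460; k=4: 55341+0+43·33·15=76626 → min 44460.
Length 4: M1..M4: k=1: 0+17784+46·6·33=26892; k=2: 11868+55341+46·43·33=132483; k=3: 20826+0+46·39·33=80028 → min 26892 | M2..M5: k=2: 0+44460+6·43·15=48330; k=3: 10062+19305+6·39·15=32877; k=4: 17784+0+6·33·15=20754 → min 20754.
Top-level splits: k=1: (M1..M1)·(M2..M5) → 0+20754+46·6·15 = 24894; k=2: (M1..M2)·(M3..M5) → 11868+44460+46·43·15 = 85998; k=3: (M1..M3)·(M4..M5) → 20826+19305+46·39·15 = 67041; k=4: (M1..M4)·(M5..M5) → 26892+0+46·33·15 = 49662.
Best split is after M1, i.e. k = 1.

1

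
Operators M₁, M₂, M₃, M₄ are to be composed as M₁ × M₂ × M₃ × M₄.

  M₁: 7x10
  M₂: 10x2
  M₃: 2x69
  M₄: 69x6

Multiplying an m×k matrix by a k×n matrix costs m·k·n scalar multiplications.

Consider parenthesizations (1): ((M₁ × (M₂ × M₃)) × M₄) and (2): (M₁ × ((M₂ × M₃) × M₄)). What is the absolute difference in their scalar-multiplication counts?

Order (1) = ((M₁ × (M₂ × M₃)) × M₄): (M₂ × M₃): 10×2 by 2×69 → 10×69, cost 10·2·69 = 1380; (M₁ × (M₂ × M₃)): 7×10 by 10×69 → 7×69, cost 7·10·69 = 4830; cumulative 6210; ((M₁ × (M₂ × M₃)) × M₄): 7×69 by 69×6 → 7×6, cost 7·69·6 = 2898; cumulative 9108. Total 9108.
Order (2) = (M₁ × ((M₂ × M₃) × M₄)): (M₂ × M₃): 10×2 by 2×69 → 10×69, cost 10·2·69 = 1380; ((M₂ × M₃) × M₄): 10×69 by 69×6 → 10×6, cost 10·69·6 = 4140; cumulative 5520; (M₁ × ((M₂ × M₃) × M₄)): 7×10 by 10×6 → 7×6, cost 7·10·6 = 420; cumulative 5940. Total 5940.
Difference: |9108 − 5940| = 3168.

3168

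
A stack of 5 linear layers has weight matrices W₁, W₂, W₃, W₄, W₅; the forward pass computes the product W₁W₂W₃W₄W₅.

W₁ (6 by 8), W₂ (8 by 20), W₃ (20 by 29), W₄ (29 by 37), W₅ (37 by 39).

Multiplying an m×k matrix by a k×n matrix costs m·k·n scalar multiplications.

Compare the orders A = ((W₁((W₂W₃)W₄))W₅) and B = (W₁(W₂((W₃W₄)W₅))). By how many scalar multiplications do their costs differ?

Order A = ((W₁((W₂W₃)W₄))W₅): (W₂W₃): 8×20 by 20×29 → 8×29, cost 8·20·29 = 4640; ((W₂W₃)W₄): 8×29 by 29×37 → 8×37, cost 8·29·37 = 8584; cumulative 13224; (W₁((W₂W₃)W₄)): 6×8 by 8×37 → 6×37, cost 6·8·37 = 1776; cumulative 15000; ((W₁((W₂W₃)W₄))W₅): 6×37 by 37×39 → 6×39, cost 6·37·39 = 8658; cumulative 23658. Total 23658.
Order B = (W₁(W₂((W₃W₄)W₅))): (W₃W₄): 20×29 by 29×37 → 20×37, cost 20·29·37 = 21460; ((W₃W₄)W₅): 20×37 by 37×39 → 20×39, cost 20·37·39 = 28860; cumulative 50320; (W₂((W₃W₄)W₅)): 8×20 by 20×39 → 8×39, cost 8·20·39 = 6240; cumulative 56560; (W₁(W₂((W₃W₄)W₅))): 6×8 by 8×39 → 6×39, cost 6·8·39 = 1872; cumulative 58432. Total 58432.
Difference: |23658 − 58432| = 34774.

34774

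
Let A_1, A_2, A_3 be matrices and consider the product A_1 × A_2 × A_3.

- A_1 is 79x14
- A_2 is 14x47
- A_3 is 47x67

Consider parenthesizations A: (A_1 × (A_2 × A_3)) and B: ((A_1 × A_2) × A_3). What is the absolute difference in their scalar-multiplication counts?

182565

Order A = (A_1 × (A_2 × A_3)): (A_2 × A_3): 14×47 by 47×67 → 14×67, cost 14·47·67 = 44086; (A_1 × (A_2 × A_3)): 79×14 by 14×67 → 79×67, cost 79·14·67 = 74102; cumulative 118188. Total 118188.
Order B = ((A_1 × A_2) × A_3): (A_1 × A_2): 79×14 by 14×47 → 79×47, cost 79·14·47 = 51982; ((A_1 × A_2) × A_3): 79×47 by 47×67 → 79×67, cost 79·47·67 = 248771; cumulative 300753. Total 300753.
Difference: |118188 − 300753| = 182565.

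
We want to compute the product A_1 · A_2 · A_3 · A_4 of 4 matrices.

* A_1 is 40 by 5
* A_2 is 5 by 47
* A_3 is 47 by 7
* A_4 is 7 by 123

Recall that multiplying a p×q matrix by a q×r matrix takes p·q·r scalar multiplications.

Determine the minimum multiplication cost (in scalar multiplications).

30550

Adjacent pairs: A_1A_2 = 40·5·47 = 9400; A_2A_3 = 5·47·7 = 1645; A_3A_4 = 47·7·123 = 40467.
Length 3: A_1..A_3: k=1: 0+1645+40·5·7=3045; k=2: 9400+0+40·47·7=22560 → min 3045 | A_2..A_4: k=2: 0+40467+5·47·123=69372; k=3: 1645+0+5·7·123=5950 → min 5950.
Length 4: A_1..A_4: k=1: 0+5950+40·5·123=30550; k=2: 9400+40467+40·47·123=281107; k=3: 3045+0+40·7·123=37485 → min 30550.
Optimal order: (A_1 · ((A_2 · A_3) · A_4)) with cost 30550.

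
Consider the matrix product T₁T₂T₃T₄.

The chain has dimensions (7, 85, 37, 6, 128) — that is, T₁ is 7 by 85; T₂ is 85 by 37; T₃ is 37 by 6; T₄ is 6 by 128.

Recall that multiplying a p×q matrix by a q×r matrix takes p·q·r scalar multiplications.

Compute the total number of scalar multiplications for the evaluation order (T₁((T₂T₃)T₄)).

(T₂T₃): 85×37 by 37×6 → 85×6, cost 85·37·6 = 18870
((T₂T₃)T₄): 85×6 by 6×128 → 85×128, cost 85·6·128 = 65280; cumulative 84150
(T₁((T₂T₃)T₄)): 7×85 by 85×128 → 7×128, cost 7·85·128 = 76160; cumulative 160310
Total: 160310 scalar multiplications.

160310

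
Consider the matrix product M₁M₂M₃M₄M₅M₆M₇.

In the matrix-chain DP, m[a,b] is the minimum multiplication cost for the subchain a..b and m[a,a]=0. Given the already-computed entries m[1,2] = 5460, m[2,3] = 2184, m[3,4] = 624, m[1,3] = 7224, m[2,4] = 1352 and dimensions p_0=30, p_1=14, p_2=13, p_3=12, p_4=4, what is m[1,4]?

3032

m[1,4] = min over k∈[1,3] of m[1,k]+m[k+1,4]+p_{0}·p_k·p_{4}.
k=1: 0 + 1352 + 30·14·4 = 3032; k=2: 5460 + 624 + 30·13·4 = 7644; k=3: 7224 + 0 + 30·12·4 = 8664.
Minimum: 3032 at k=1.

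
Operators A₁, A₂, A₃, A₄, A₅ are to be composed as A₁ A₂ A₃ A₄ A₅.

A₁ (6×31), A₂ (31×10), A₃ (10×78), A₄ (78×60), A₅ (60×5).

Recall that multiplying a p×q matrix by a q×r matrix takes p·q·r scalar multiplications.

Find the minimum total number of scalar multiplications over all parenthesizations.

29460

Adjacent pairs: A₁A₂ = 6·31·10 = 1860; A₂A₃ = 31·10·78 = 24180; A₃A₄ = 10·78·60 = 46800; A₄A₅ = 78·60·5 = 23400.
Length 3: A₁..A₃: k=1: 0+24180+6·31·78=38688; k=2: 1860+0+6·10·78=6540 → min 6540 | A₂..A₄: k=2: 0+46800+31·10·60=65400; k=3: 24180+0+31·78·60=169260 → min 65400 | A₃..A₅: k=3: 0+23400+10·78·5=27300; k=4: 46800+0+10·60·5=49800 → min 27300.
Length 4: A₁..A₄: k=1: 0+65400+6·31·60=76560; k=2: 1860+46800+6·10·60=52260; k=3: 6540+0+6·78·60=34620 → min 34620 | A₂..A₅: k=2: 0+27300+31·10·5=28850; k=3: 24180+23400+31·78·5=59670; k=4: 65400+0+31·60·5=74700 → min 28850.
Length 5: A₁..A₅: k=1: 0+28850+6·31·5=29780; k=2: 1860+27300+6·10·5=29460; k=3: 6540+23400+6·78·5=32280; k=4: 34620+0+6·60·5=36420 → min 29460.
Optimal order: ((A₁ A₂) (A₃ (A₄ A₅))) with cost 29460.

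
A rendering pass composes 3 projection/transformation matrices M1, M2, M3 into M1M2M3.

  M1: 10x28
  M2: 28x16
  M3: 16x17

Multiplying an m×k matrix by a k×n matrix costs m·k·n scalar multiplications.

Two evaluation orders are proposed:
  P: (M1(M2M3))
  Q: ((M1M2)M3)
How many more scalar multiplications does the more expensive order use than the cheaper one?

Order P = (M1(M2M3)): (M2M3): 28×16 by 16×17 → 28×17, cost 28·16·17 = 7616; (M1(M2M3)): 10×28 by 28×17 → 10×17, cost 10·28·17 = 4760; cumulative 12376. Total 12376.
Order Q = ((M1M2)M3): (M1M2): 10×28 by 28×16 → 10×16, cost 10·28·16 = 4480; ((M1M2)M3): 10×16 by 16×17 → 10×17, cost 10·16·17 = 2720; cumulative 7200. Total 7200.
Difference: |12376 − 7200| = 5176.

5176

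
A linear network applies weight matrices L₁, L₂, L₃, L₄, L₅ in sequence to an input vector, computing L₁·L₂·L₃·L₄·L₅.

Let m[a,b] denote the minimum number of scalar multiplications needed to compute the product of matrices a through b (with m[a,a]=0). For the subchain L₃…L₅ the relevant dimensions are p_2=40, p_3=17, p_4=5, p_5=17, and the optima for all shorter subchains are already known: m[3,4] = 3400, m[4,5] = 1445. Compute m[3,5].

m[3,5] = min over k∈[3,4] of m[3,k]+m[k+1,5]+p_{2}·p_k·p_{5}.
k=3: 0 + 1445 + 40·17·17 = 13005; k=4: 3400 + 0 + 40·5·17 = 6800.
Minimum: 6800 at k=4.

6800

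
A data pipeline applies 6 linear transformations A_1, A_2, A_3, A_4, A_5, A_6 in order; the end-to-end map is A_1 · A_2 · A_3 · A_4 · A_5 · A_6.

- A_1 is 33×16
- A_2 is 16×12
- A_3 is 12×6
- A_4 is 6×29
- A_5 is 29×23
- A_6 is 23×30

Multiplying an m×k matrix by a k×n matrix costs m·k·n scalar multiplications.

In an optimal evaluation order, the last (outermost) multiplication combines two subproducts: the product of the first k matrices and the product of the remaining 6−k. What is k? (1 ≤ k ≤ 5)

Adjacent pairs: A_1A_2 = 33·16·12 = 6336; A_2A_3 = 16·12·6 = 1152; A_3A_4 = 12·6·29 = 2088; A_4A_5 = 6·29·23 = 4002; A_5A_6 = 29·23·30 = 20010.
Length 3: A_1..A_3: k=1: 0+1152+33·16·6=4320; k=2: 6336+0+33·12·6=8712 → min 4320 | A_2..A_4: k=2: 0+2088+16·12·29=7656; k=3: 1152+0+16·6·29=3936 → min 3936 | A_3..A_5: k=3: 0+4002+12·6·23=5658; k=4: 2088+0+12·29·23=10092 → min 5658 | A_4..A_6: k=4: 0+20010+6·29·30=25230; k=5: 4002+0+6·23·30=8142 → min 8142.
Length 4: A_1..A_4: k=1: 0+3936+33·16·29=19248; k=2: 6336+2088+33·12·29=19908; k=3: 4320+0+33·6·29=10062 → min 10062 | A_2..A_5: k=2: 0+5658+16·12·23=10074; k=3: 1152+4002+16·6·23=7362; k=4: 3936+0+16·29·23=14608 → min 7362 | A_3..A_6: k=3: 0+8142+12·6·30=10302; k=4: 2088+20010+12·29·30=32538; k=5: 5658+0+12·23·30=13938 → min 10302.
Length 5: A_1..A_5: k=1: 0+7362+33·16·23=19506; k=2: 6336+5658+33·12·23=21102; k=3: 4320+4002+33·6·23=12876; k=4: 10062+0+33·29·23=32073 → min 12876 | A_2..A_6: k=2: 0+10302+16·12·30=16062; k=3: 1152+8142+16·6·30=12174; k=4: 3936+20010+16·29·30=37866; k=5: 7362+0+16·23·30=18402 → min 12174.
Top-level splits: k=1: (A_1..A_1)·(A_2..A_6) → 0+12174+33·16·30 = 28014; k=2: (A_1..A_2)·(A_3..A_6) → 6336+10302+33·12·30 = 28518; k=3: (A_1..A_3)·(A_4..A_6) → 4320+8142+33·6·30 = 18402; k=4: (A_1..A_4)·(A_5..A_6) → 10062+20010+33·29·30 = 58782; k=5: (A_1..A_5)·(A_6..A_6) → 12876+0+33·23·30 = 35646.
Best split is after A_3, i.e. k = 3.

3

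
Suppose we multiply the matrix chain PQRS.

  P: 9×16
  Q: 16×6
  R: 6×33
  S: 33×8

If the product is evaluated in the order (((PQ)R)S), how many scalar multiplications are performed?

5022

(PQ): 9×16 by 16×6 → 9×6, cost 9·16·6 = 864
((PQ)R): 9×6 by 6×33 → 9×33, cost 9·6·33 = 1782; cumulative 2646
(((PQ)R)S): 9×33 by 33×8 → 9×8, cost 9·33·8 = 2376; cumulative 5022
Total: 5022 scalar multiplications.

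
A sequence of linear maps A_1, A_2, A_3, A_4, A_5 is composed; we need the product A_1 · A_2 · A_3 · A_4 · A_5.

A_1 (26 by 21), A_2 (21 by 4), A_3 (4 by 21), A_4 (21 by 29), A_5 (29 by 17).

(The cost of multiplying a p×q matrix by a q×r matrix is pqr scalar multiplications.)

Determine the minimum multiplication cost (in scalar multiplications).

8360

Adjacent pairs: A_1A_2 = 26·21·4 = 2184; A_2A_3 = 21·4·21 = 1764; A_3A_4 = 4·21·29 = 2436; A_4A_5 = 21·29·17 = 10353.
Length 3: A_1..A_3: k=1: 0+1764+26·21·21=13230; k=2: 2184+0+26·4·21=4368 → min 4368 | A_2..A_4: k=2: 0+2436+21·4·29=4872; k=3: 1764+0+21·21·29=14553 → min 4872 | A_3..A_5: k=3: 0+10353+4·21·17=11781; k=4: 2436+0+4·29·17=4408 → min 4408.
Length 4: A_1..A_4: k=1: 0+4872+26·21·29=20706; k=2: 2184+2436+26·4·29=7636; k=3: 4368+0+26·21·29=20202 → min 7636 | A_2..A_5: k=2: 0+4408+21·4·17=5836; k=3: 1764+10353+21·21·17=19614; k=4: 4872+0+21·29·17=15225 → min 5836.
Length 5: A_1..A_5: k=1: 0+5836+26·21·17=15118; k=2: 2184+4408+26·4·17=8360; k=3: 4368+10353+26·21·17=24003; k=4: 7636+0+26·29·17=20454 → min 8360.
Optimal order: ((A_1 · A_2) · ((A_3 · A_4) · A_5)) with cost 8360.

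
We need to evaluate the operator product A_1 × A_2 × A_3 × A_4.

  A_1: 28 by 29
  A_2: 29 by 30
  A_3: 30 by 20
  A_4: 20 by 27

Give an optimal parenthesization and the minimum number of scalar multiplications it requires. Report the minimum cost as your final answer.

48760

Adjacent pairs: A_1A_2 = 28·29·30 = 24360; A_2A_3 = 29·30·20 = 17400; A_3A_4 = 30·20·27 = 16200.
Length 3: A_1..A_3: k=1: 0+17400+28·29·20=33640; k=2: 24360+0+28·30·20=41160 → min 33640 | A_2..A_4: k=2: 0+16200+29·30·27=39690; k=3: 17400+0+29·20·27=33060 → min 33060.
Length 4: A_1..A_4: k=1: 0+33060+28·29·27=54984; k=2: 24360+16200+28·30·27=63240; k=3: 33640+0+28·20·27=48760 → min 48760.
Optimal parenthesization: ((A_1 × (A_2 × A_3)) × A_4) with cost 48760.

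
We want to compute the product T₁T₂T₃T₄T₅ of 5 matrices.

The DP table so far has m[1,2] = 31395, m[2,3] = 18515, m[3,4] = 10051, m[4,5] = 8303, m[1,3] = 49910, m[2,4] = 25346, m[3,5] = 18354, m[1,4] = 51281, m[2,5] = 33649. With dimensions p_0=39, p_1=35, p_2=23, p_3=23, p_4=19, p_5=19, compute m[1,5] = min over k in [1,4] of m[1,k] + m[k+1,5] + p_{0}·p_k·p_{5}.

59584

m[1,5] = min over k∈[1,4] of m[1,k]+m[k+1,5]+p_{0}·p_k·p_{5}.
k=1: 0 + 33649 + 39·35·19 = 59584; k=2: 31395 + 18354 + 39·23·19 = 66792; k=3: 49910 + 8303 + 39·23·19 = 75256; k=4: 51281 + 0 + 39·19·19 = 65360.
Minimum: 59584 at k=1.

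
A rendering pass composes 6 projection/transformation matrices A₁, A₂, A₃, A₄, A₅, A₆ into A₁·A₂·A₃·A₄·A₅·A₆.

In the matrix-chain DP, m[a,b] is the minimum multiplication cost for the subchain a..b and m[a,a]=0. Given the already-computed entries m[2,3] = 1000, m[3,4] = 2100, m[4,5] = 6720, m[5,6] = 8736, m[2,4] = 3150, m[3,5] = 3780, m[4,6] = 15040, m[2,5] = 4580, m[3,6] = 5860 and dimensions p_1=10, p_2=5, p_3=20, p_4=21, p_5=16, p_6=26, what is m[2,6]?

7160

m[2,6] = min over k∈[2,5] of m[2,k]+m[k+1,6]+p_{1}·p_k·p_{6}.
k=2: 0 + 5860 + 10·5·26 = 7160; k=3: 1000 + 15040 + 10·20·26 = 21240; k=4: 3150 + 8736 + 10·21·26 = 17346; k=5: 4580 + 0 + 10·16·26 = 8740.
Minimum: 7160 at k=2.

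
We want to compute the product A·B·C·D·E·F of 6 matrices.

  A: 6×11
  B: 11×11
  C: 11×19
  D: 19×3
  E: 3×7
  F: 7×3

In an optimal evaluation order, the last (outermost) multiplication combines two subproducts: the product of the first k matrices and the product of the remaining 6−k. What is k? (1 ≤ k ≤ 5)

Adjacent pairs: AB = 6·11·11 = 726; BC = 11·11·19 = 2299; CD = 11·19·3 = 627; DE = 19·3·7 = 399; EF = 3·7·3 = 63.
Length 3: A..C: k=1: 0+2299+6·11·19=3553; k=2: 726+0+6·11·19=1980 → min 1980 | B..D: k=2: 0+627+11·11·3=990; k=3: 2299+0+11·19·3=2926 → min 990 | C..E: k=3: 0+399+11·19·7=1862; k=4: 627+0+11·3·7=858 → min 858 | D..F: k=4: 0+63+19·3·3=234; k=5: 399+0+19·7·3=798 → min 234.
Length 4: A..D: k=1: 0+990+6·11·3=1188; k=2: 726+627+6·11·3=1551; k=3: 1980+0+6·19·3=2322 → min 1188 | B..E: k=2: 0+858+11·11·7=1705; k=3: 2299+399+11·19·7=4161; k=4: 990+0+11·3·7=1221 → min 1221 | C..F: k=3: 0+234+11·19·3=861; k=4: 627+63+11·3·3=789; k=5: 858+0+11·7·3=1089 → min 789.
Length 5: A..E: k=1: 0+1221+6·11·7=1683; k=2: 726+858+6·11·7=2046; k=3: 1980+399+6·19·7=3177; k=4: 1188+0+6·3·7=1314 → min 1314 | B..F: k=2: 0+789+11·11·3=1152; k=3: 2299+234+11·19·3=3160; k=4: 990+63+11·3·3=1152; k=5: 1221+0+11·7·3=1452 → min 1152.
Top-level splits: k=1: (A..A)·(B..F) → 0+1152+6·11·3 = 1350; k=2: (A..B)·(C..F) → 726+789+6·11·3 = 1713; k=3: (A..C)·(D..F) → 1980+234+6·19·3 = 2556; k=4: (A..D)·(E..F) → 1188+63+6·3·3 = 1305; k=5: (A..E)·(F..F) → 1314+0+6·7·3 = 1440.
Best split is after D, i.e. k = 4.

4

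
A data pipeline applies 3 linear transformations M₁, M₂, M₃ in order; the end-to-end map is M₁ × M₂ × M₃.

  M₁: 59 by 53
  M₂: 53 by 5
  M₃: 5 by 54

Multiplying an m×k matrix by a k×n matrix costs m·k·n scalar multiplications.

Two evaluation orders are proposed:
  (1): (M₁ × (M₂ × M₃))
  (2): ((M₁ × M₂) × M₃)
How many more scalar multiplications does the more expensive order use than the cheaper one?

151603

Order (1) = (M₁ × (M₂ × M₃)): (M₂ × M₃): 53×5 by 5×54 → 53×54, cost 53·5·54 = 14310; (M₁ × (M₂ × M₃)): 59×53 by 53×54 → 59×54, cost 59·53·54 = 168858; cumulative 183168. Total 183168.
Order (2) = ((M₁ × M₂) × M₃): (M₁ × M₂): 59×53 by 53×5 → 59×5, cost 59·53·5 = 15635; ((M₁ × M₂) × M₃): 59×5 by 5×54 → 59×54, cost 59·5·54 = 15930; cumulative 31565. Total 31565.
Difference: |183168 − 31565| = 151603.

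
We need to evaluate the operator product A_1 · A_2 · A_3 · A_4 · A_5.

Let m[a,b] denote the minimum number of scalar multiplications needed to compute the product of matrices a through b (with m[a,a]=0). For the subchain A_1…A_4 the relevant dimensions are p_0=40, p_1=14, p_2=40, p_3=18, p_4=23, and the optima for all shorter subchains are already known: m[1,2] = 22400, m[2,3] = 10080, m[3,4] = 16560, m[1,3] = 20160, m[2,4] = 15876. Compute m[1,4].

m[1,4] = min over k∈[1,3] of m[1,k]+m[k+1,4]+p_{0}·p_k·p_{4}.
k=1: 0 + 15876 + 40·14·23 = 28756; k=2: 22400 + 16560 + 40·40·23 = 75760; k=3: 20160 + 0 + 40·18·23 = 36720.
Minimum: 28756 at k=1.

28756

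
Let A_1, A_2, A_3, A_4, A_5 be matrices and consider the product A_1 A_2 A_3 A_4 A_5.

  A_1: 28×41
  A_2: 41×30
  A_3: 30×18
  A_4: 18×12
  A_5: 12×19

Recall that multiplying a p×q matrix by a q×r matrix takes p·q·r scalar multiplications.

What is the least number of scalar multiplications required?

41400

Adjacent pairs: A_1A_2 = 28·41·30 = 34440; A_2A_3 = 41·30·18 = 22140; A_3A_4 = 30·18·12 = 6480; A_4A_5 = 18·12·19 = 4104.
Length 3: A_1..A_3: k=1: 0+22140+28·41·18=42804; k=2: 34440+0+28·30·18=49560 → min 42804 | A_2..A_4: k=2: 0+6480+41·30·12=21240; k=3: 22140+0+41·18·12=30996 → min 21240 | A_3..A_5: k=3: 0+4104+30·18·19=14364; k=4: 6480+0+30·12·19=13320 → min 13320.
Length 4: A_1..A_4: k=1: 0+21240+28·41·12=35016; k=2: 34440+6480+28·30·12=51000; k=3: 42804+0+28·18·12=48852 → min 35016 | A_2..A_5: k=2: 0+13320+41·30·19=36690; k=3: 22140+4104+41·18·19=40266; k=4: 21240+0+41·12·19=30588 → min 30588.
Length 5: A_1..A_5: k=1: 0+30588+28·41·19=52400; k=2: 34440+13320+28·30·19=63720; k=3: 42804+4104+28·18·19=56484; k=4: 35016+0+28·12·19=41400 → min 41400.
Optimal order: ((A_1 (A_2 (A_3 A_4))) A_5) with cost 41400.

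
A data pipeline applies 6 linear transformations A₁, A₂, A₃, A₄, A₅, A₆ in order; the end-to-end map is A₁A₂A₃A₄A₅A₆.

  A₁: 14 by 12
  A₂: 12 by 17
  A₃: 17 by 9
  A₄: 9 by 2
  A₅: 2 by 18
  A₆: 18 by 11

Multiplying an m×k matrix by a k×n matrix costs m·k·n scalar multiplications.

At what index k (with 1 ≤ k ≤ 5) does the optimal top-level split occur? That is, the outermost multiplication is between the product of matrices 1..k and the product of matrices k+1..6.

Adjacent pairs: A₁A₂ = 14·12·17 = 2856; A₂A₃ = 12·17·9 = 1836; A₃A₄ = 17·9·2 = 306; A₄A₅ = 9·2·18 = 324; A₅A₆ = 2·18·11 = 396.
Length 3: A₁..A₃: k=1: 0+1836+14·12·9=3348; k=2: 2856+0+14·17·9=4998 → min 3348 | A₂..A₄: k=2: 0+306+12·17·2=714; k=3: 1836+0+12·9·2=2052 → min 714 | A₃..A₅: k=3: 0+324+17·9·18=3078; k=4: 306+0+17·2·18=918 → min 918 | A₄..A₆: k=4: 0+396+9·2·11=594; k=5: 324+0+9·18·11=2106 → min 594.
Length 4: A₁..A₄: k=1: 0+714+14·12·2=1050; k=2: 2856+306+14·17·2=3638; k=3: 3348+0+14·9·2=3600 → min 1050 | A₂..A₅: k=2: 0+918+12·17·18=4590; k=3: 1836+324+12·9·18=4104; k=4: 714+0+12·2·18=1146 → min 1146 | A₃..A₆: k=3: 0+594+17·9·11=2277; k=4: 306+396+17·2·11=1076; k=5: 918+0+17·18·11=4284 → min 1076.
Length 5: A₁..A₅: k=1: 0+1146+14·12·18=4170; k=2: 2856+918+14·17·18=8058; k=3: 3348+324+14·9·18=5940; k=4: 1050+0+14·2·18=1554 → min 1554 | A₂..A₆: k=2: 0+1076+12·17·11=3320; k=3: 1836+594+12·9·11=3618; k=4: 714+396+12·2·11=1374; k=5: 1146+0+12·18·11=3522 → min 1374.
Top-level splits: k=1: (A₁..A₁)·(A₂..A₆) → 0+1374+14·12·11 = 3222; k=2: (A₁..A₂)·(A₃..A₆) → 2856+1076+14·17·11 = 6550; k=3: (A₁..A₃)·(A₄..A₆) → 3348+594+14·9·11 = 5328; k=4: (A₁..A₄)·(A₅..A₆) → 1050+396+14·2·11 = 1754; k=5: (A₁..A₅)·(A₆..A₆) → 1554+0+14·18·11 = 4326.
Best split is after A₄, i.e. k = 4.

4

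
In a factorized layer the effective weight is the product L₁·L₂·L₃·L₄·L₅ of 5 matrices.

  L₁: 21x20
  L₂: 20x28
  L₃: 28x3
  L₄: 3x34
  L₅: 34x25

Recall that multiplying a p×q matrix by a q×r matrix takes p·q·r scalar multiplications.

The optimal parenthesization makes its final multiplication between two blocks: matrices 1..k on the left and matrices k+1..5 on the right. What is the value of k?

3

Adjacent pairs: L₁L₂ = 21·20·28 = 11760; L₂L₃ = 20·28·3 = 1680; L₃L₄ = 28·3·34 = 2856; L₄L₅ = 3·34·25 = 2550.
Length 3: L₁..L₃: k=1: 0+1680+21·20·3=2940; k=2: 11760+0+21·28·3=13524 → min 2940 | L₂..L₄: k=2: 0+2856+20·28·34=21896; k=3: 1680+0+20·3·34=3720 → min 3720 | L₃..L₅: k=3: 0+2550+28·3·25=4650; k=4: 2856+0+28·34·25=26656 → min 4650.
Length 4: L₁..L₄: k=1: 0+3720+21·20·34=18000; k=2: 11760+2856+21·28·34=34608; k=3: 2940+0+21·3·34=5082 → min 5082 | L₂..L₅: k=2: 0+4650+20·28·25=18650; k=3: 1680+2550+20·3·25=5730; k=4: 3720+0+20·34·25=20720 → min 5730.
Top-level splits: k=1: (L₁..L₁)·(L₂..L₅) → 0+5730+21·20·25 = 16230; k=2: (L₁..L₂)·(L₃..L₅) → 11760+4650+21·28·25 = 31110; k=3: (L₁..L₃)·(L₄..L₅) → 2940+2550+21·3·25 = 7065; k=4: (L₁..L₄)·(L₅..L₅) → 5082+0+21·34·25 = 22932.
Best split is after L₃, i.e. k = 3.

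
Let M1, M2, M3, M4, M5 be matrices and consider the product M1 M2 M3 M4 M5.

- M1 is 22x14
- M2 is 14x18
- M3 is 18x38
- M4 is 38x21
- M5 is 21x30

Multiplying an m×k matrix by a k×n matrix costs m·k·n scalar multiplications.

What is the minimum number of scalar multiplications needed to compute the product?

Adjacent pairs: M1M2 = 22·14·18 = 5544; M2M3 = 14·18·38 = 9576; M3M4 = 18·38·21 = 14364; M4M5 = 38·21·30 = 23940.
Length 3: M1..M3: k=1: 0+9576+22·14·38=21280; k=2: 5544+0+22·18·38=20592 → min 20592 | M2..M4: k=2: 0+14364+14·18·21=19656; k=3: 9576+0+14·38·21=20748 → min 19656 | M3..M5: k=3: 0+23940+18·38·30=44460; k=4: 14364+0+18·21·30=25704 → min 25704.
Length 4: M1..M4: k=1: 0+19656+22·14·21=26124; k=2: 5544+14364+22·18·21=28224; k=3: 20592+0+22·38·21=38148 → min 26124 | M2..M5: k=2: 0+25704+14·18·30=33264; k=3: 9576+23940+14·38·30=49476; k=4: 19656+0+14·21·30=28476 → min 28476.
Length 5: M1..M5: k=1: 0+28476+22·14·30=37716; k=2: 5544+25704+22·18·30=43128; k=3: 20592+23940+22·38·30=69612; k=4: 26124+0+22·21·30=39984 → min 37716.
Optimal order: (M1 ((M2 (M3 M4)) M5)) with cost 37716.

37716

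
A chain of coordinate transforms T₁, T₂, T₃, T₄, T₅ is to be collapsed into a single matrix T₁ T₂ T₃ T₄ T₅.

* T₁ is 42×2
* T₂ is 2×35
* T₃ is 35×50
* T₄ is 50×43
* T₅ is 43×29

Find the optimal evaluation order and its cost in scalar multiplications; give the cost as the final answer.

Adjacent pairs: T₁T₂ = 42·2·35 = 2940; T₂T₃ = 2·35·50 = 3500; T₃T₄ = 35·50·43 = 75250; T₄T₅ = 50·43·29 = 62350.
Length 3: T₁..T₃: k=1: 0+3500+42·2·50=7700; k=2: 2940+0+42·35·50=76440 → min 7700 | T₂..T₄: k=2: 0+75250+2·35·43=78260; k=3: 3500+0+2·50·43=7800 → min 7800 | T₃..T₅: k=3: 0+62350+35·50·29=113100; k=4: 75250+0+35·43·29=118895 → min 113100.
Length 4: T₁..T₄: k=1: 0+7800+42·2·43=11412; k=2: 2940+75250+42·35·43=141400; k=3: 7700+0+42·50·43=98000 → min 11412 | T₂..T₅: k=2: 0+113100+2·35·29=115130; k=3: 3500+62350+2·50·29=68750; k=4: 7800+0+2·43·29=10294 → min 10294.
Length 5: T₁..T₅: k=1: 0+10294+42·2·29=12730; k=2: 2940+113100+42·35·29=158670; k=3: 7700+62350+42·50·29=130950; k=4: 11412+0+42·43·29=63786 → min 12730.
Optimal parenthesization: (T₁ (((T₂ T₃) T₄) T₅)) with cost 12730.

12730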